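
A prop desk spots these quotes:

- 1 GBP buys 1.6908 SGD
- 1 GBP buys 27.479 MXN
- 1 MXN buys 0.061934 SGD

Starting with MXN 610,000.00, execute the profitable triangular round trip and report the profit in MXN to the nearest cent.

Profit: MXN 3,998.98

Profitable loop is MXN → SGD → GBP → MXN:
MXN 610,000.00 × 0.061934 = SGD 37,779.74
SGD 37,779.74 ÷ 1.6908 = GBP 22,344.30
GBP 22,344.30 × 27.479 = MXN 613,998.98
Profit = MXN 613,998.98 − MXN 610,000.00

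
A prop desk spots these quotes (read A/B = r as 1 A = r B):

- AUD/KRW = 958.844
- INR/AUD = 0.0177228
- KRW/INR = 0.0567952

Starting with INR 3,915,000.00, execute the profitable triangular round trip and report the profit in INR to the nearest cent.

Profit: INR 141,391.29

Profitable loop is INR → KRW → AUD → INR:
INR 3,915,000.00 ÷ 0.0567952 = KRW 68,931,882
KRW 68,931,882 ÷ 958.844 = AUD 71,890.61
AUD 71,890.61 ÷ 0.0177228 = INR 4,056,391.29
Profit = INR 4,056,391.29 − INR 3,915,000.00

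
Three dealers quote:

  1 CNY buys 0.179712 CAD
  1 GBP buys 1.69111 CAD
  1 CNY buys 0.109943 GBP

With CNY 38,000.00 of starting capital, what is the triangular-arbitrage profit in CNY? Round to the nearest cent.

Profit: CNY 1,313.88

Profitable loop is CNY → GBP → CAD → CNY:
CNY 38,000.00 × 0.109943 = GBP 4,177.83
GBP 4,177.83 × 1.69111 = CAD 7,065.18
CAD 7,065.18 ÷ 0.179712 = CNY 39,313.88
Profit = CNY 39,313.88 − CNY 38,000.00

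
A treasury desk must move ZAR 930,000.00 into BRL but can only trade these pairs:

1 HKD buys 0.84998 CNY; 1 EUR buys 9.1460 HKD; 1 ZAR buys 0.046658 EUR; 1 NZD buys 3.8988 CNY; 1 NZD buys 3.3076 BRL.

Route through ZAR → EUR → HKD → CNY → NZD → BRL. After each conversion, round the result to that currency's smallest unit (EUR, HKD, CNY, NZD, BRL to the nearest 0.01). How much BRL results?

BRL 286,174.54

ZAR 930,000.00 × 0.046658 = EUR 43,391.94
EUR 43,391.94 × 9.1460 = HKD 396,862.68
HKD 396,862.68 × 0.84998 = CNY 337,325.34
CNY 337,325.34 ÷ 3.8988 = NZD 86,520.30
NZD 86,520.30 × 3.3076 = BRL 286,174.54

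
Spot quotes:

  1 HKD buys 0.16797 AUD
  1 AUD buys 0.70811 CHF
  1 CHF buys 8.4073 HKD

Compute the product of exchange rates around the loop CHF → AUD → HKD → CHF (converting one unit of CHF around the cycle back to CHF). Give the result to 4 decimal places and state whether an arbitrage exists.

Around CHF → AUD → HKD → CHF: 1 ÷ 0.70811 ÷ 0.16797 ÷ 8.4073 = 1.000025
Product ≈ 1 (deviation 0.003%, within rounding noise).

1.0000 (no arbitrage)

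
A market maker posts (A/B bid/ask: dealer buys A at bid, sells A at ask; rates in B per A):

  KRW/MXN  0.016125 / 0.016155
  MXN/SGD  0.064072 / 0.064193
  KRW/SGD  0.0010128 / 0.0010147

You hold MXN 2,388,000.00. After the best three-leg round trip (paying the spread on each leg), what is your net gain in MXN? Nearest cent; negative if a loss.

Best loop MXN → SGD → KRW → MXN:
MXN 2,388,000.00 × 0.064072 (sell MXN at bid) = SGD 153,003.94
SGD 153,003.94 ÷ 0.0010147 (buy KRW at ask) = KRW 150,787,362
KRW 150,787,362 × 0.016125 (sell KRW at bid) = MXN 2,431,446.21

Net profit: MXN 43,446.21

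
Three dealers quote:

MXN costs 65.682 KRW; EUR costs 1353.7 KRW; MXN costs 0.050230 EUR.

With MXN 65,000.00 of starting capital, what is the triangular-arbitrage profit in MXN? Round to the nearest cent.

Profitable loop is MXN → EUR → KRW → MXN:
MXN 65,000.00 × 0.050230 = EUR 3,264.95
EUR 3,264.95 × 1353.7 = KRW 4,419,763
KRW 4,419,763 ÷ 65.682 = MXN 67,290.32
Profit = MXN 67,290.32 − MXN 65,000.00

Profit: MXN 2,290.32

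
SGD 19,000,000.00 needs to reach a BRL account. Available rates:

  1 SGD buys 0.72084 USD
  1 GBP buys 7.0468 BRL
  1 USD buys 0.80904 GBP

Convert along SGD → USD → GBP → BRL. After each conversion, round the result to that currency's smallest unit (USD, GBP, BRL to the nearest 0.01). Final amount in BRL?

SGD 19,000,000.00 × 0.72084 = USD 13,695,960.00
USD 13,695,960.00 × 0.80904 = GBP 11,080,579.48
GBP 11,080,579.48 × 7.0468 = BRL 78,082,627.48

BRL 78,082,627.48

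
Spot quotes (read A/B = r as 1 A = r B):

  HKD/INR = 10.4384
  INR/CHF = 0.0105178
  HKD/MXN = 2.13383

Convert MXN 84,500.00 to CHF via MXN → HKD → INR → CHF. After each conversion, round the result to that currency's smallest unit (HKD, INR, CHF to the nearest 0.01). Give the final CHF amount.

CHF 4,347.66

MXN 84,500.00 ÷ 2.13383 = HKD 39,600.16
HKD 39,600.16 × 10.4384 = INR 413,362.31
INR 413,362.31 × 0.0105178 = CHF 4,347.66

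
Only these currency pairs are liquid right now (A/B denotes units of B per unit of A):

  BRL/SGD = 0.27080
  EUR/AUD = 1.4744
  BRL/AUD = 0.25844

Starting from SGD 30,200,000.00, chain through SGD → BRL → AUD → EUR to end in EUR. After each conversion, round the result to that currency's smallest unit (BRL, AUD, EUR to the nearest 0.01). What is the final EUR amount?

SGD 30,200,000.00 ÷ 0.27080 = BRL 111,521,418.02
BRL 111,521,418.02 × 0.25844 = AUD 28,821,595.27
AUD 28,821,595.27 ÷ 1.4744 = EUR 19,548,016.33

EUR 19,548,016.33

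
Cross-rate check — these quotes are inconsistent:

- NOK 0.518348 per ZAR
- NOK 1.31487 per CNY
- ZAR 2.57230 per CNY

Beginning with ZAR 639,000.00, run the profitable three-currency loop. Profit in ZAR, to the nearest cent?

Profit: ZAR 8,979.23

Profitable loop is ZAR → NOK → CNY → ZAR:
ZAR 639,000.00 × 0.518348 = NOK 331,224.37
NOK 331,224.37 ÷ 1.31487 = CNY 251,906.56
CNY 251,906.56 × 2.57230 = ZAR 647,979.23
Profit = ZAR 647,979.23 − ZAR 639,000.00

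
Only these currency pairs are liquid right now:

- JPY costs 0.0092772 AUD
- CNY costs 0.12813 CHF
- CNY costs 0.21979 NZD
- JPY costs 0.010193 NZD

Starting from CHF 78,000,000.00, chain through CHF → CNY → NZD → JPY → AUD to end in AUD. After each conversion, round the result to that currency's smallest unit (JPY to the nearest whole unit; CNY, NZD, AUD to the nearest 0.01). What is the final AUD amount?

AUD 121,777,372.86

CHF 78,000,000.00 ÷ 0.12813 = CNY 608,756,731.44
CNY 608,756,731.44 × 0.21979 = NZD 133,798,642.00
NZD 133,798,642.00 ÷ 0.010193 = JPY 13,126,522,319
JPY 13,126,522,319 × 0.0092772 = AUD 121,777,372.86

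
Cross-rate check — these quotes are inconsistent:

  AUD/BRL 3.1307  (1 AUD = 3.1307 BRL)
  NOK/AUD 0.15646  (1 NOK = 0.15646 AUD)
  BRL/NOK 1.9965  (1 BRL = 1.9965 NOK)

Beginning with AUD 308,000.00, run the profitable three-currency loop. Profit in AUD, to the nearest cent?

Profitable loop is AUD → NOK → BRL → AUD:
AUD 308,000.00 ÷ 0.15646 = NOK 1,968,554.26
NOK 1,968,554.26 ÷ 1.9965 = BRL 986,002.64
BRL 986,002.64 ÷ 3.1307 = AUD 314,946.38
Profit = AUD 314,946.38 − AUD 308,000.00

Profit: AUD 6,946.38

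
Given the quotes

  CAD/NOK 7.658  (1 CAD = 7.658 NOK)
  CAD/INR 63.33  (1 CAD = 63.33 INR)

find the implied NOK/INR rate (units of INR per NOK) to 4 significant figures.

NOK/INR = 8.270

1 NOK ÷ 7.658 = 0.130582 CAD
0.130582 CAD × 63.33 = 8.26978 INR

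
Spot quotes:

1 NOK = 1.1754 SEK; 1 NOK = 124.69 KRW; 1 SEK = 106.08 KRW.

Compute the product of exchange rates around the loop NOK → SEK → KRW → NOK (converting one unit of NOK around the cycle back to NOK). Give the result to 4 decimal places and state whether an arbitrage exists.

Around NOK → SEK → KRW → NOK: 1 × 1.1754 × 106.08 ÷ 124.69 = 0.999971
Product ≈ 1 (deviation 0.003%, within rounding noise).

1.0000 (no arbitrage)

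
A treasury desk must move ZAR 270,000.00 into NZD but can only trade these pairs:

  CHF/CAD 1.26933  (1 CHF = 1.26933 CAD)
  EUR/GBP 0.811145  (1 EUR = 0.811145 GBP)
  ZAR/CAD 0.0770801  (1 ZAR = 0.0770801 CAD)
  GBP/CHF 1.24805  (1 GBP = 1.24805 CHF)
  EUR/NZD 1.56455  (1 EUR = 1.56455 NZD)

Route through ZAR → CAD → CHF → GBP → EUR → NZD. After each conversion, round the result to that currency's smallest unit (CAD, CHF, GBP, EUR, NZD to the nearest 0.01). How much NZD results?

NZD 25,339.06

ZAR 270,000.00 × 0.0770801 = CAD 20,811.63
CAD 20,811.63 ÷ 1.26933 = CHF 16,395.76
CHF 16,395.76 ÷ 1.24805 = GBP 13,137.10
GBP 13,137.10 ÷ 0.811145 = EUR 16,195.75
EUR 16,195.75 × 1.56455 = NZD 25,339.06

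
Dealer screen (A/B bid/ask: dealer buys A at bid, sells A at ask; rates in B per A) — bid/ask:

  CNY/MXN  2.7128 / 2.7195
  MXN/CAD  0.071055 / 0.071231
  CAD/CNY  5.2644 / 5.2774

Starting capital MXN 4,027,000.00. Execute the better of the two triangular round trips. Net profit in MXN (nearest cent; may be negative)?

Net profit: MXN 59,419.34

Best loop MXN → CAD → CNY → MXN:
MXN 4,027,000.00 × 0.071055 (sell MXN at bid) = CAD 286,138.48
CAD 286,138.48 × 5.2644 (sell CAD at bid) = CNY 1,506,347.44
CNY 1,506,347.44 × 2.7128 (sell CNY at bid) = MXN 4,086,419.34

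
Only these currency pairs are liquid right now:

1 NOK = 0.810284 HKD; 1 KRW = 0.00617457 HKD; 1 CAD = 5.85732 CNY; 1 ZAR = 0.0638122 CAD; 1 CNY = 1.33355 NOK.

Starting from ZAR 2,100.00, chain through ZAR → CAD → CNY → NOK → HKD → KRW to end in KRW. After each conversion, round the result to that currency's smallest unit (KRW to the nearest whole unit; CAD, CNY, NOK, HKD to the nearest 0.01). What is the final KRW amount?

ZAR 2,100.00 × 0.0638122 = CAD 134.01
CAD 134.01 × 5.85732 = CNY 784.94
CNY 784.94 × 1.33355 = NOK 1,046.76
NOK 1,046.76 × 0.810284 = HKD 848.17
HKD 848.17 ÷ 0.00617457 = KRW 137,365

KRW 137,365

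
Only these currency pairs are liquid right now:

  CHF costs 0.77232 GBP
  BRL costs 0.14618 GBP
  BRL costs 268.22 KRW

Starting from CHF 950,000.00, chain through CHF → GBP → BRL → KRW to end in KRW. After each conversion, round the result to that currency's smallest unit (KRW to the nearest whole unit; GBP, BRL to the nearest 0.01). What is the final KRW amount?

KRW 1,346,244,950

CHF 950,000.00 × 0.77232 = GBP 733,704.00
GBP 733,704.00 ÷ 0.14618 = BRL 5,019,181.83
BRL 5,019,181.83 × 268.22 = KRW 1,346,244,950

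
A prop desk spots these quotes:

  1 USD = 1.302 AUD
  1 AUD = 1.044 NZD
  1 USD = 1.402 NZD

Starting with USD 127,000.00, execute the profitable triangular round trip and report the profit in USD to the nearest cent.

Profitable loop is USD → NZD → AUD → USD:
USD 127,000.00 × 1.402 = NZD 178,054.00
NZD 178,054.00 ÷ 1.044 = AUD 170,549.81
AUD 170,549.81 ÷ 1.302 = USD 130,990.64
Profit = USD 130,990.64 − USD 127,000.00

Profit: USD 3,990.64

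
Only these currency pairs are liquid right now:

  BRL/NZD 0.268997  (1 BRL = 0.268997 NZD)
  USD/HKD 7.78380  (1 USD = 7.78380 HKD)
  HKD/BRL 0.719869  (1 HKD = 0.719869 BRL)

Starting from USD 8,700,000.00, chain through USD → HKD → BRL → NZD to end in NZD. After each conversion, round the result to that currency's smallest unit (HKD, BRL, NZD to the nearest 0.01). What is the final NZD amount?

NZD 13,113,294.94

USD 8,700,000.00 × 7.78380 = HKD 67,719,060.00
HKD 67,719,060.00 × 0.719869 = BRL 48,748,852.00
BRL 48,748,852.00 × 0.268997 = NZD 13,113,294.94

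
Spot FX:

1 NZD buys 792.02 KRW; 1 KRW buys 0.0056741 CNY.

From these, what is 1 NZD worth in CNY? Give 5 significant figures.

NZD/CNY = 4.4940

1 NZD × 792.02 = 792.02 KRW
792.02 KRW × 0.0056741 = 4.494 CNY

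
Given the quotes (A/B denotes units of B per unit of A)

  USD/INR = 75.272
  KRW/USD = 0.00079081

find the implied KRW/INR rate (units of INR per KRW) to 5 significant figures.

1 KRW × 0.00079081 = 0.00079081 USD
0.00079081 USD × 75.272 = 0.0595259 INR

KRW/INR = 0.059526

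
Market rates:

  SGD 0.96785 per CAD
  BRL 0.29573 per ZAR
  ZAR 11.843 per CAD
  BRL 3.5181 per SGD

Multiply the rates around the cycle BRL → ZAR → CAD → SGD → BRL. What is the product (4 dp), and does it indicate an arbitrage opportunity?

0.9722 (arbitrage exists)

Around BRL → ZAR → CAD → SGD → BRL: 1 ÷ 0.29573 ÷ 11.843 × 0.96785 × 3.5181 = 0.972208
Product < 1; profitable direction is BRL → SGD → CAD → ZAR → BRL.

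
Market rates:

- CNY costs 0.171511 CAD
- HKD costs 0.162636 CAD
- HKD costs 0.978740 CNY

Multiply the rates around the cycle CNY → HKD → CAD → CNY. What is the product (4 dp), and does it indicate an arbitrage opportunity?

Around CNY → HKD → CAD → CNY: 1 ÷ 0.978740 × 0.162636 ÷ 0.171511 = 0.968852
Product < 1; profitable direction is CNY → CAD → HKD → CNY.

0.9689 (arbitrage exists)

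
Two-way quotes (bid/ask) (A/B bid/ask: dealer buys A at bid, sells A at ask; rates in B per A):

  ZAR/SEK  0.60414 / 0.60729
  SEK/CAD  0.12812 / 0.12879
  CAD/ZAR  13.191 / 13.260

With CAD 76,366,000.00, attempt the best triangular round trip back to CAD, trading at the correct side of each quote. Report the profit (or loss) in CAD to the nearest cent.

Net profit: CAD 1,604,852.87

Best loop CAD → ZAR → SEK → CAD:
CAD 76,366,000.00 × 13.191 (sell CAD at bid) = ZAR 1,007,343,906.00
ZAR 1,007,343,906.00 × 0.60414 (sell ZAR at bid) = SEK 608,576,747.37
SEK 608,576,747.37 × 0.12812 (sell SEK at bid) = CAD 77,970,852.87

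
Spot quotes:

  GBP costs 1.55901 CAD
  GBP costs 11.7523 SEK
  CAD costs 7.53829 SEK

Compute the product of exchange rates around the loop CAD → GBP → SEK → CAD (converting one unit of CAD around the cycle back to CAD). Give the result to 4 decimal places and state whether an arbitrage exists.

1.0000 (no arbitrage)

Around CAD → GBP → SEK → CAD: 1 ÷ 1.55901 × 11.7523 ÷ 7.53829 = 1.000003
Product ≈ 1 (deviation 0.000%, within rounding noise).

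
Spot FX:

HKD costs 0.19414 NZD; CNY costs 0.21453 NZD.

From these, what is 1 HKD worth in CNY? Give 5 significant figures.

HKD/CNY = 0.90496

1 HKD × 0.19414 = 0.19414 NZD
0.19414 NZD ÷ 0.21453 = 0.904955 CNY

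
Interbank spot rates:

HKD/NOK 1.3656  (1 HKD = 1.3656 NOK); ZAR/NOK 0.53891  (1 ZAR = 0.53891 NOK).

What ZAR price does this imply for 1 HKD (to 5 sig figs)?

HKD/ZAR = 2.5340

1 HKD × 1.3656 = 1.3656 NOK
1.3656 NOK ÷ 0.53891 = 2.534 ZAR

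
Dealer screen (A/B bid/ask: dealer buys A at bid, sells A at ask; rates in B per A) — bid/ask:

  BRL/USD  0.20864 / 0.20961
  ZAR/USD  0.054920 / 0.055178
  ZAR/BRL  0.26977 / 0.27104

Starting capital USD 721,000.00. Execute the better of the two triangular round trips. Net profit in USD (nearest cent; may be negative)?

Best loop USD → ZAR → BRL → USD:
USD 721,000.00 ÷ 0.055178 (buy ZAR at ask) = ZAR 13,066,801.99
ZAR 13,066,801.99 × 0.26977 (sell ZAR at bid) = BRL 3,525,031.17
BRL 3,525,031.17 × 0.20864 (sell BRL at bid) = USD 735,462.50

Net profit: USD 14,462.50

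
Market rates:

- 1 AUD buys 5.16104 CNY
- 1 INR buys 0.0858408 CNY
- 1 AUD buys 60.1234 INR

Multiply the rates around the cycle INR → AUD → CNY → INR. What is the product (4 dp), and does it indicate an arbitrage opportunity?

1.0000 (no arbitrage)

Around INR → AUD → CNY → INR: 1 ÷ 60.1234 × 5.16104 ÷ 0.0858408 = 1.000000
Product ≈ 1 (deviation 0.000%, within rounding noise).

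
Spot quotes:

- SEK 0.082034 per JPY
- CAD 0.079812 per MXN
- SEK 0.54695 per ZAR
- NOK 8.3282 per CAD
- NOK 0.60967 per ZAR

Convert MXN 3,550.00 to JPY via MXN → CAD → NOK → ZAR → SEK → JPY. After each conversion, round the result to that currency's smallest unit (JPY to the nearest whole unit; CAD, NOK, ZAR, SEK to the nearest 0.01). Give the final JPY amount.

MXN 3,550.00 × 0.079812 = CAD 283.33
CAD 283.33 × 8.3282 = NOK 2,359.63
NOK 2,359.63 ÷ 0.60967 = ZAR 3,870.34
ZAR 3,870.34 × 0.54695 = SEK 2,116.88
SEK 2,116.88 ÷ 0.082034 = JPY 25,805

JPY 25,805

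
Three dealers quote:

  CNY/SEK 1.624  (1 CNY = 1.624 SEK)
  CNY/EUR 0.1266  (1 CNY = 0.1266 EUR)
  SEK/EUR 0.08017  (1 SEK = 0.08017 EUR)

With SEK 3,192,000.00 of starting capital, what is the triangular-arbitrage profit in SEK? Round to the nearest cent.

Profitable loop is SEK → EUR → CNY → SEK:
SEK 3,192,000.00 × 0.08017 = EUR 255,902.64
EUR 255,902.64 ÷ 0.1266 = CNY 2,021,347.87
CNY 2,021,347.87 × 1.624 = SEK 3,282,668.94
Profit = SEK 3,282,668.94 − SEK 3,192,000.00

Profit: SEK 90,668.94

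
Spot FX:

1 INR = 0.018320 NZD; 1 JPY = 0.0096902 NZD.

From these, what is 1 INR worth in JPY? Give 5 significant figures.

1 INR × 0.018320 = 0.01832 NZD
0.01832 NZD ÷ 0.0096902 = 1.89057 JPY

INR/JPY = 1.8906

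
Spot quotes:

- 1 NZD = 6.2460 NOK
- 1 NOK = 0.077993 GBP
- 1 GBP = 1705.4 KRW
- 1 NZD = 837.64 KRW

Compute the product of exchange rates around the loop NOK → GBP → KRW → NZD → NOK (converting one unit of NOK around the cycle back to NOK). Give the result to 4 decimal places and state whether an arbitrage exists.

0.9918 (arbitrage exists)

Around NOK → GBP → KRW → NZD → NOK: 1 × 0.077993 × 1705.4 ÷ 837.64 × 6.2460 = 0.991805
Product < 1; profitable direction is NOK → NZD → KRW → GBP → NOK.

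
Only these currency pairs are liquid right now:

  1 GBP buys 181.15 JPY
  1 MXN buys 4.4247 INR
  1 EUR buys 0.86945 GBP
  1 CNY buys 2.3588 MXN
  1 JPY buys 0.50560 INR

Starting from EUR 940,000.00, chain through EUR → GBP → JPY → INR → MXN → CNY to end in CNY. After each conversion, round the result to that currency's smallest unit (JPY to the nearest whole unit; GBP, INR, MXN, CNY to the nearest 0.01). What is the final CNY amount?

EUR 940,000.00 × 0.86945 = GBP 817,283.00
GBP 817,283.00 × 181.15 = JPY 148,050,815
JPY 148,050,815 × 0.50560 = INR 74,854,492.06
INR 74,854,492.06 ÷ 4.4247 = MXN 16,917,416.34
MXN 16,917,416.34 ÷ 2.3588 = CNY 7,172,043.56

CNY 7,172,043.56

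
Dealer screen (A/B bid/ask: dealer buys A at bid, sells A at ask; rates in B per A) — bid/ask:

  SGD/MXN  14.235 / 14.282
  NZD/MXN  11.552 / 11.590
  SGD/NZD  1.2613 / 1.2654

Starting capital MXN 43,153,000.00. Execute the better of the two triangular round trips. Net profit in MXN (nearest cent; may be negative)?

Net profit: MXN 871,815.09

Best loop MXN → SGD → NZD → MXN:
MXN 43,153,000.00 ÷ 14.282 (buy SGD at ask) = SGD 3,021,495.59
SGD 3,021,495.59 × 1.2613 (sell SGD at bid) = NZD 3,811,012.39
NZD 3,811,012.39 × 11.552 (sell NZD at bid) = MXN 44,024,815.09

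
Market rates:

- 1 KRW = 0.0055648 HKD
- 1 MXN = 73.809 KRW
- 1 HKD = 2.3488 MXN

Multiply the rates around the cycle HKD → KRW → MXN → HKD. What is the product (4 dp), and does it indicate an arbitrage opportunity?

1.0366 (arbitrage exists)

Around HKD → KRW → MXN → HKD: 1 ÷ 0.0055648 ÷ 73.809 ÷ 2.3488 = 1.036562
Product > 1; profitable direction is HKD → KRW → MXN → HKD.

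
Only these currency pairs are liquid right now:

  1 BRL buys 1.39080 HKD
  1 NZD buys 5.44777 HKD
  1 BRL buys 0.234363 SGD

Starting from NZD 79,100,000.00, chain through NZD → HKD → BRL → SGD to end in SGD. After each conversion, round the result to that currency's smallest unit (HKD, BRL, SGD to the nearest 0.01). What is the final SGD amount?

NZD 79,100,000.00 × 5.44777 = HKD 430,918,607.00
HKD 430,918,607.00 ÷ 1.39080 = BRL 309,835,063.99
BRL 309,835,063.99 × 0.234363 = SGD 72,613,875.10

SGD 72,613,875.10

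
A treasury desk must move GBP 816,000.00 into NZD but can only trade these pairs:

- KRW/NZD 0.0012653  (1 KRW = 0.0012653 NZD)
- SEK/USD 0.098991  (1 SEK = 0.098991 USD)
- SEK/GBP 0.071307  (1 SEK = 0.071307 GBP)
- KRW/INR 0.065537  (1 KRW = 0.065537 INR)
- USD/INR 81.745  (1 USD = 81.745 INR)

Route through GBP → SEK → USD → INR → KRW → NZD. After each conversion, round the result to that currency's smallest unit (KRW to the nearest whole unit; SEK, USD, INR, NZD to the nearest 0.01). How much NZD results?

GBP 816,000.00 ÷ 0.071307 = SEK 11,443,476.80
SEK 11,443,476.80 × 0.098991 = USD 1,132,801.21
USD 1,132,801.21 × 81.745 = INR 92,600,834.91
INR 92,600,834.91 ÷ 0.065537 = KRW 1,412,955,047
KRW 1,412,955,047 × 0.0012653 = NZD 1,787,812.02

NZD 1,787,812.02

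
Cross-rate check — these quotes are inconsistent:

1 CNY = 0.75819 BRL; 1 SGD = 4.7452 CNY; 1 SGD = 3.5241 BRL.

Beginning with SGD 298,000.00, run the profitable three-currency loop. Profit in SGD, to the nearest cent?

Profit: SGD 6,229.00

Profitable loop is SGD → CNY → BRL → SGD:
SGD 298,000.00 × 4.7452 = CNY 1,414,069.60
CNY 1,414,069.60 × 0.75819 = BRL 1,072,133.43
BRL 1,072,133.43 ÷ 3.5241 = SGD 304,229.00
Profit = SGD 304,229.00 − SGD 298,000.00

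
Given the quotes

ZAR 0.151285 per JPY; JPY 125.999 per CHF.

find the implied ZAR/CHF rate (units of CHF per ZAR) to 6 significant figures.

ZAR/CHF = 0.0524611

1 ZAR ÷ 0.151285 = 6.61004 JPY
6.61004 JPY ÷ 125.999 = 0.0524611 CHF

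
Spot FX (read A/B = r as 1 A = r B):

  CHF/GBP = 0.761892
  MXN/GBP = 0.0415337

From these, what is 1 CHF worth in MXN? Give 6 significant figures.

1 CHF × 0.761892 = 0.761892 GBP
0.761892 GBP ÷ 0.0415337 = 18.3439 MXN

CHF/MXN = 18.3439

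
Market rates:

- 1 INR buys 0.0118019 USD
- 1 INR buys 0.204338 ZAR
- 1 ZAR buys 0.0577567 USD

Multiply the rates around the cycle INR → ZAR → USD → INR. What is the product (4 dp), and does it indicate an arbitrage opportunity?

1.0000 (no arbitrage)

Around INR → ZAR → USD → INR: 1 × 0.204338 × 0.0577567 ÷ 0.0118019 = 0.999999
Product ≈ 1 (deviation 0.000%, within rounding noise).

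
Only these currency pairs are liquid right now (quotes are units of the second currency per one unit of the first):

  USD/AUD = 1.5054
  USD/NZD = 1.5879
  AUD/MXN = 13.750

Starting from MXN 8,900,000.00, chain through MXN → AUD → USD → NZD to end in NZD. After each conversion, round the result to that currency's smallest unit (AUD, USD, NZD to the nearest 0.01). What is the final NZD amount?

MXN 8,900,000.00 ÷ 13.750 = AUD 647,272.73
AUD 647,272.73 ÷ 1.5054 = USD 429,967.27
USD 429,967.27 × 1.5879 = NZD 682,745.03

NZD 682,745.03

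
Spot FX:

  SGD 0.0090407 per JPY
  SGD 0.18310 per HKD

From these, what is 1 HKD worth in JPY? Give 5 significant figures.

HKD/JPY = 20.253

1 HKD × 0.18310 = 0.1831 SGD
0.1831 SGD ÷ 0.0090407 = 20.2529 JPY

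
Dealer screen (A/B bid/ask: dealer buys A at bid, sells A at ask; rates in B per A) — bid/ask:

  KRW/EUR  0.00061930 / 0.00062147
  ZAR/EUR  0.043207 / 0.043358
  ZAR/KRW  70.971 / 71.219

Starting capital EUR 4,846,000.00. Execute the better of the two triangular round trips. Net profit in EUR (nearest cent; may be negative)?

Net profit: EUR 66,427.72

Best loop EUR → ZAR → KRW → EUR:
EUR 4,846,000.00 ÷ 0.043358 (buy ZAR at ask) = ZAR 111,767,147.93
ZAR 111,767,147.93 × 70.971 (sell ZAR at bid) = KRW 7,932,226,256
KRW 7,932,226,256 × 0.00061930 (sell KRW at bid) = EUR 4,912,427.72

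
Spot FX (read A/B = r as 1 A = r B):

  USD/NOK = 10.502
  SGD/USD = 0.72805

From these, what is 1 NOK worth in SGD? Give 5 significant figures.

1 NOK ÷ 10.502 = 0.09522 USD
0.09522 USD ÷ 0.72805 = 0.130788 SGD

NOK/SGD = 0.13079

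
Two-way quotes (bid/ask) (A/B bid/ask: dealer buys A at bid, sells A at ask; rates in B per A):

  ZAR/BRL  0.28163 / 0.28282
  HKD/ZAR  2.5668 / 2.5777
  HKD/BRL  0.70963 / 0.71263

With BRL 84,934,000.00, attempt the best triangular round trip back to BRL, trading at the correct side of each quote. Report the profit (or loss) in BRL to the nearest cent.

Net profit: BRL 1,222,574.29

Best loop BRL → HKD → ZAR → BRL:
BRL 84,934,000.00 ÷ 0.71263 (buy HKD at ask) = HKD 119,183,868.21
HKD 119,183,868.21 × 2.5668 (sell HKD at bid) = ZAR 305,921,152.91
ZAR 305,921,152.91 × 0.28163 (sell ZAR at bid) = BRL 86,156,574.29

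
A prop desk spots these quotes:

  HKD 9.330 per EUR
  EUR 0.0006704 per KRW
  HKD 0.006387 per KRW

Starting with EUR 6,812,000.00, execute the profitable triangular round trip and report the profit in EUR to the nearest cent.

Profit: EUR 143,941.26

Profitable loop is EUR → KRW → HKD → EUR:
EUR 6,812,000.00 ÷ 0.0006704 = KRW 10,161,097,852
KRW 10,161,097,852 × 0.006387 = HKD 64,898,931.98
HKD 64,898,931.98 ÷ 9.330 = EUR 6,955,941.26
Profit = EUR 6,955,941.26 − EUR 6,812,000.00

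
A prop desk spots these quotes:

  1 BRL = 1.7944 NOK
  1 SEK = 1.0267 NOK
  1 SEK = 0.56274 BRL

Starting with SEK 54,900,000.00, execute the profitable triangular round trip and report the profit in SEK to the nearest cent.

Profit: SEK 919,875.00

Profitable loop is SEK → NOK → BRL → SEK:
SEK 54,900,000.00 × 1.0267 = NOK 56,365,830.00
NOK 56,365,830.00 ÷ 1.7944 = BRL 31,412,076.46
BRL 31,412,076.46 ÷ 0.56274 = SEK 55,819,875.00
Profit = SEK 55,819,875.00 − SEK 54,900,000.00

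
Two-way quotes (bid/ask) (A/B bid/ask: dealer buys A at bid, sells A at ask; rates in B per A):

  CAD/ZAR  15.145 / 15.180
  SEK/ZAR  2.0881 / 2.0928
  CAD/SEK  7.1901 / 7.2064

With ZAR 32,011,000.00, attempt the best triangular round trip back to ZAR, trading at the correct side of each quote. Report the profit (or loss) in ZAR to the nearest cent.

Net profit: ZAR 134,666.00

Best loop ZAR → SEK → CAD → ZAR:
ZAR 32,011,000.00 ÷ 2.0928 (buy SEK at ask) = SEK 15,295,775.99
SEK 15,295,775.99 ÷ 7.2064 (buy CAD at ask) = CAD 2,122,526.64
CAD 2,122,526.64 × 15.145 (sell CAD at bid) = ZAR 32,145,666.00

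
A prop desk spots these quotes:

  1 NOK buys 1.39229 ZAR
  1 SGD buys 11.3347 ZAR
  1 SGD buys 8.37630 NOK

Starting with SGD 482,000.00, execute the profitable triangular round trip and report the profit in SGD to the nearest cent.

Profitable loop is SGD → NOK → ZAR → SGD:
SGD 482,000.00 × 8.37630 = NOK 4,037,376.60
NOK 4,037,376.60 × 1.39229 = ZAR 5,621,199.07
ZAR 5,621,199.07 ÷ 11.3347 = SGD 495,928.35
Profit = SGD 495,928.35 − SGD 482,000.00

Profit: SGD 13,928.35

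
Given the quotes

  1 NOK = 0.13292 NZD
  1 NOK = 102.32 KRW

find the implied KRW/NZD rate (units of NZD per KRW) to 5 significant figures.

KRW/NZD = 0.0012991

1 KRW ÷ 102.32 = 0.00977326 NOK
0.00977326 NOK × 0.13292 = 0.00129906 NZD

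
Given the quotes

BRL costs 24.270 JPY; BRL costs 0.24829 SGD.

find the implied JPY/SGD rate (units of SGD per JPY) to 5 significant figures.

JPY/SGD = 0.010230

1 JPY ÷ 24.270 = 0.0412031 BRL
0.0412031 BRL × 0.24829 = 0.0102303 SGD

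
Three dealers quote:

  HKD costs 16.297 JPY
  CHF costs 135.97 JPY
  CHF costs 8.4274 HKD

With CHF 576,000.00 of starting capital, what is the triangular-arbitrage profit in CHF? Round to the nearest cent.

Profitable loop is CHF → HKD → JPY → CHF:
CHF 576,000.00 × 8.4274 = HKD 4,854,182.40
HKD 4,854,182.40 × 16.297 = JPY 79,108,611
JPY 79,108,611 ÷ 135.97 = CHF 581,809.30
Profit = CHF 581,809.30 − CHF 576,000.00

Profit: CHF 5,809.30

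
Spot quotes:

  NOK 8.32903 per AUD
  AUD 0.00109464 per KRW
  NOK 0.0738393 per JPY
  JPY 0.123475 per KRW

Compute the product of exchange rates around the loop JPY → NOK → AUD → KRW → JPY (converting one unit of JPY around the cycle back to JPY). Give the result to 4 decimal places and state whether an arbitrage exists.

Around JPY → NOK → AUD → KRW → JPY: 1 × 0.0738393 ÷ 8.32903 ÷ 0.00109464 × 0.123475 = 1.000002
Product ≈ 1 (deviation 0.000%, within rounding noise).

1.0000 (no arbitrage)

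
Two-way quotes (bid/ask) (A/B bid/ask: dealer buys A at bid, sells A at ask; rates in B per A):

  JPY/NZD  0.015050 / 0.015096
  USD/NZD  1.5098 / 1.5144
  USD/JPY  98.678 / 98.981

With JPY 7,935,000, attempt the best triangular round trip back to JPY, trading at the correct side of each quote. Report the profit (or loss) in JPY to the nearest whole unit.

Net profit: JPY 82,752

Best loop JPY → USD → NZD → JPY:
JPY 7,935,000 ÷ 98.981 (buy USD at ask) = USD 80,166.90
USD 80,166.90 × 1.5098 (sell USD at bid) = NZD 121,035.99
NZD 121,035.99 ÷ 0.015096 (buy JPY at ask) = JPY 8,017,752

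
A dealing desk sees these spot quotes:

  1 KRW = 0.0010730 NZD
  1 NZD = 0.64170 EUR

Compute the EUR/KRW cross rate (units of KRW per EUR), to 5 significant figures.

1 EUR ÷ 0.64170 = 1.55836 NZD
1.55836 NZD ÷ 0.0010730 = 1452.34 KRW

EUR/KRW = 1452.3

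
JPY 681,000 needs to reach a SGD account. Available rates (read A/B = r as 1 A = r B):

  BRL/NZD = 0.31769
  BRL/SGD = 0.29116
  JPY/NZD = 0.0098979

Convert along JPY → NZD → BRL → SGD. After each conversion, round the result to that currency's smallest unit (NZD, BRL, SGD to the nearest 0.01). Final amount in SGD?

SGD 6,177.58

JPY 681,000 × 0.0098979 = NZD 6,740.47
NZD 6,740.47 ÷ 0.31769 = BRL 21,217.13
BRL 21,217.13 × 0.29116 = SGD 6,177.58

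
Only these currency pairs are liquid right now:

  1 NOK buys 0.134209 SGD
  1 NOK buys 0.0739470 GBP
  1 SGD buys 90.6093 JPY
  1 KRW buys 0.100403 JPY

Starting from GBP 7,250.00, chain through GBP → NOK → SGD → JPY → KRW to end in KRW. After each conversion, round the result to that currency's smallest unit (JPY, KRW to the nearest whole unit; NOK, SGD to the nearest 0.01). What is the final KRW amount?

GBP 7,250.00 ÷ 0.0739470 = NOK 98,043.19
NOK 98,043.19 × 0.134209 = SGD 13,158.28
SGD 13,158.28 × 90.6093 = JPY 1,192,263
JPY 1,192,263 ÷ 0.100403 = KRW 11,874,775

KRW 11,874,775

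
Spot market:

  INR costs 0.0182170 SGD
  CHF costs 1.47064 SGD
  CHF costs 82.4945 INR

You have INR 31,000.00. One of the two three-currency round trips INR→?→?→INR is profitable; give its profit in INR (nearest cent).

Profit: INR 677.96

Profitable loop is INR → SGD → CHF → INR:
INR 31,000.00 × 0.0182170 = SGD 564.73
SGD 564.73 ÷ 1.47064 = CHF 384.00
CHF 384.00 × 82.4945 = INR 31,677.96
Profit = INR 31,677.96 − INR 31,000.00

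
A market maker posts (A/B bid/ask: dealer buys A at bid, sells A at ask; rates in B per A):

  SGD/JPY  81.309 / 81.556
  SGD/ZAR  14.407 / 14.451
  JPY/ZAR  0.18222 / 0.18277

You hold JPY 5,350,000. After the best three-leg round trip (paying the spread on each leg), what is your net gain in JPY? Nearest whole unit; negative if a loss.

Best loop JPY → ZAR → SGD → JPY:
JPY 5,350,000 × 0.18222 (sell JPY at bid) = ZAR 974,877.00
ZAR 974,877.00 ÷ 14.451 (buy SGD at ask) = SGD 67,460.87
SGD 67,460.87 × 81.309 (sell SGD at bid) = JPY 5,485,176

Net profit: JPY 135,176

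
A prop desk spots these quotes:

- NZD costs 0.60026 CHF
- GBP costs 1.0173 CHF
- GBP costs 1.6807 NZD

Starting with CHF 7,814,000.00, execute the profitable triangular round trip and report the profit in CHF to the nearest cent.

Profit: CHF 65,394.54

Profitable loop is CHF → NZD → GBP → CHF:
CHF 7,814,000.00 ÷ 0.60026 = NZD 13,017,692.33
NZD 13,017,692.33 ÷ 1.6807 = GBP 7,745,399.14
GBP 7,745,399.14 × 1.0173 = CHF 7,879,394.54
Profit = CHF 7,879,394.54 − CHF 7,814,000.00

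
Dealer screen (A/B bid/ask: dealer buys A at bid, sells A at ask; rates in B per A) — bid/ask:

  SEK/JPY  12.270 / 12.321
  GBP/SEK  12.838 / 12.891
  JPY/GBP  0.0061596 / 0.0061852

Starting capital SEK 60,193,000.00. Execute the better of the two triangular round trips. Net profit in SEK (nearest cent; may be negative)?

Best loop SEK → GBP → JPY → SEK:
SEK 60,193,000.00 ÷ 12.891 (buy GBP at ask) = GBP 4,669,381.74
GBP 4,669,381.74 ÷ 0.0061852 (buy JPY at ask) = JPY 754,928,174
JPY 754,928,174 ÷ 12.321 (buy SEK at ask) = SEK 61,271,664.12

Net profit: SEK 1,078,664.12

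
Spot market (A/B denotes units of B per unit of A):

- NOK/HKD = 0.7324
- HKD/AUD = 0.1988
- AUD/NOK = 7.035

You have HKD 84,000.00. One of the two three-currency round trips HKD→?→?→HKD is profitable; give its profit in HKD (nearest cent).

Profit: HKD 2,041.53

Profitable loop is HKD → AUD → NOK → HKD:
HKD 84,000.00 × 0.1988 = AUD 16,699.20
AUD 16,699.20 × 7.035 = NOK 117,478.87
NOK 117,478.87 × 0.7324 = HKD 86,041.53
Profit = HKD 86,041.53 − HKD 84,000.00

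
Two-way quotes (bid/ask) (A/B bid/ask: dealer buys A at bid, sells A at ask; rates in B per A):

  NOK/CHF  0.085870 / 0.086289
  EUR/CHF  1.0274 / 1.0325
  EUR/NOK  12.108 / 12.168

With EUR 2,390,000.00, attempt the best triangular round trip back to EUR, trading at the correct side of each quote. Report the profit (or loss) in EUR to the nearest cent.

Net profit: EUR 16,698.66

Best loop EUR → NOK → CHF → EUR:
EUR 2,390,000.00 × 12.108 (sell EUR at bid) = NOK 28,938,120.00
NOK 28,938,120.00 × 0.085870 (sell NOK at bid) = CHF 2,484,916.36
CHF 2,484,916.36 ÷ 1.0325 (buy EUR at ask) = EUR 2,406,698.66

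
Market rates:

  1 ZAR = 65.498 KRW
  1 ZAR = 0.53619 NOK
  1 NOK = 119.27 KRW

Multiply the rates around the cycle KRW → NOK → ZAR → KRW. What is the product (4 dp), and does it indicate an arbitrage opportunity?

Around KRW → NOK → ZAR → KRW: 1 ÷ 119.27 ÷ 0.53619 × 65.498 = 1.024184
Product > 1; profitable direction is KRW → NOK → ZAR → KRW.

1.0242 (arbitrage exists)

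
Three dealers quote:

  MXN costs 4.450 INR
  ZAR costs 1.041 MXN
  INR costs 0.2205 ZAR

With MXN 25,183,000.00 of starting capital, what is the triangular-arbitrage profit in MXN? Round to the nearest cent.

Profitable loop is MXN → INR → ZAR → MXN:
MXN 25,183,000.00 × 4.450 = INR 112,064,350.00
INR 112,064,350.00 × 0.2205 = ZAR 24,710,189.18
ZAR 24,710,189.18 × 1.041 = MXN 25,723,306.93
Profit = MXN 25,723,306.93 − MXN 25,183,000.00

Profit: MXN 540,306.93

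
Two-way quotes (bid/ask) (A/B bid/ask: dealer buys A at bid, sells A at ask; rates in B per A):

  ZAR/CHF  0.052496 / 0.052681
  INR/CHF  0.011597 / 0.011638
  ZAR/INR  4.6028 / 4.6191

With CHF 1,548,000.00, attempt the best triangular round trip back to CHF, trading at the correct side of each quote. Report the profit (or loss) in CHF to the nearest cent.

Best loop CHF → ZAR → INR → CHF:
CHF 1,548,000.00 ÷ 0.052681 (buy ZAR at ask) = ZAR 29,384,408.04
ZAR 29,384,408.04 × 4.6028 (sell ZAR at bid) = INR 135,250,553.33
INR 135,250,553.33 × 0.011597 (sell INR at bid) = CHF 1,568,500.67

Net profit: CHF 20,500.67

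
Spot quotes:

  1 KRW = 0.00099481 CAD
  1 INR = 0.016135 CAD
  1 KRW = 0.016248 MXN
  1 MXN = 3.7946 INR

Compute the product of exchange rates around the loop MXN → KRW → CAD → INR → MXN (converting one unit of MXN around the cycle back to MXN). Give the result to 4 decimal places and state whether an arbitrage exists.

Around MXN → KRW → CAD → INR → MXN: 1 ÷ 0.016248 × 0.00099481 ÷ 0.016135 ÷ 3.7946 = 1.000012
Product ≈ 1 (deviation 0.001%, within rounding noise).

1.0000 (no arbitrage)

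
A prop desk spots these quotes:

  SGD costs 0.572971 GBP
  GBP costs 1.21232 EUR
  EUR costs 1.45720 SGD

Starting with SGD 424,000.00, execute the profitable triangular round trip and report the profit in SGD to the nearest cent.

Profit: SGD 5,175.51

Profitable loop is SGD → GBP → EUR → SGD:
SGD 424,000.00 × 0.572971 = GBP 242,939.70
GBP 242,939.70 × 1.21232 = EUR 294,520.66
EUR 294,520.66 × 1.45720 = SGD 429,175.51
Profit = SGD 429,175.51 − SGD 424,000.00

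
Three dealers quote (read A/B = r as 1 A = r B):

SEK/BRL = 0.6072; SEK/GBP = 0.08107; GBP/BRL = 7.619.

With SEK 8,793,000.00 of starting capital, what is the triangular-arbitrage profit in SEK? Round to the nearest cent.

Profit: SEK 151,652.17

Profitable loop is SEK → GBP → BRL → SEK:
SEK 8,793,000.00 × 0.08107 = GBP 712,848.51
GBP 712,848.51 × 7.619 = BRL 5,431,192.80
BRL 5,431,192.80 ÷ 0.6072 = SEK 8,944,652.17
Profit = SEK 8,944,652.17 − SEK 8,793,000.00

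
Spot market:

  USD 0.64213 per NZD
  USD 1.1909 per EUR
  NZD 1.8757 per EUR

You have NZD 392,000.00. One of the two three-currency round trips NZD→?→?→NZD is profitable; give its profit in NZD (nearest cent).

Profit: NZD 4,457.93

Profitable loop is NZD → USD → EUR → NZD:
NZD 392,000.00 × 0.64213 = USD 251,714.96
USD 251,714.96 ÷ 1.1909 = EUR 211,365.32
EUR 211,365.32 × 1.8757 = NZD 396,457.93
Profit = NZD 396,457.93 − NZD 392,000.00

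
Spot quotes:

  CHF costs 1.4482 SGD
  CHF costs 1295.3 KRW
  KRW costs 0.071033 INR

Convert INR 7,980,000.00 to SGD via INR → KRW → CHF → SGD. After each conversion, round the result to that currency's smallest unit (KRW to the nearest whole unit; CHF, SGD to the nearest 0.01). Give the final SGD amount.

INR 7,980,000.00 ÷ 0.071033 = KRW 112,342,151
KRW 112,342,151 ÷ 1295.3 = CHF 86,730.60
CHF 86,730.60 × 1.4482 = SGD 125,603.25

SGD 125,603.25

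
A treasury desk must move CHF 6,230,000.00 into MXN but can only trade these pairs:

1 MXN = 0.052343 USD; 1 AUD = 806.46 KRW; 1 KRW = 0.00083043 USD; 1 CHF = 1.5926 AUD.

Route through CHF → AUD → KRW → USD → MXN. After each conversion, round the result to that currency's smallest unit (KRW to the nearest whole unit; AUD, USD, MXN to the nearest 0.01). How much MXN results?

CHF 6,230,000.00 × 1.5926 = AUD 9,921,898.00
AUD 9,921,898.00 × 806.46 = KRW 8,001,613,861
KRW 8,001,613,861 × 0.00083043 = USD 6,644,780.20
USD 6,644,780.20 ÷ 0.052343 = MXN 126,946,873.51

MXN 126,946,873.51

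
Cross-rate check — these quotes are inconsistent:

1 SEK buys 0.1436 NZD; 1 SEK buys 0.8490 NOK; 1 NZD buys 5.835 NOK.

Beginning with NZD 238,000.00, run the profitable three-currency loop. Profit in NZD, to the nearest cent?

Profit: NZD 3,151.16

Profitable loop is NZD → SEK → NOK → NZD:
NZD 238,000.00 ÷ 0.1436 = SEK 1,657,381.62
SEK 1,657,381.62 × 0.8490 = NOK 1,407,116.99
NOK 1,407,116.99 ÷ 5.835 = NZD 241,151.16
Profit = NZD 241,151.16 − NZD 238,000.00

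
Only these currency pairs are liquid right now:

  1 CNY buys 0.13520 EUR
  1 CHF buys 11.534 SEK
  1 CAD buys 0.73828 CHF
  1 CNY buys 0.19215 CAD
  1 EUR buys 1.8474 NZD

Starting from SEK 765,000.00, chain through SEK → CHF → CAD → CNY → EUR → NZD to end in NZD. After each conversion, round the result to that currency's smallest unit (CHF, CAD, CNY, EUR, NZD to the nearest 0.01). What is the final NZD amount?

NZD 116,777.09

SEK 765,000.00 ÷ 11.534 = CHF 66,325.65
CHF 66,325.65 ÷ 0.73828 = CAD 89,838.07
CAD 89,838.07 ÷ 0.19215 = CNY 467,541.35
CNY 467,541.35 × 0.13520 = EUR 63,211.59
EUR 63,211.59 × 1.8474 = NZD 116,777.09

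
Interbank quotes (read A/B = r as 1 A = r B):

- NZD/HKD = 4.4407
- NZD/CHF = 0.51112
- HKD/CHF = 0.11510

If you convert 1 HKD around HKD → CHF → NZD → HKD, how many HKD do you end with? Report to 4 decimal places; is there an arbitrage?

1.0000 (no arbitrage)

Around HKD → CHF → NZD → HKD: 1 × 0.11510 ÷ 0.51112 × 4.4407 = 1.000009
Product ≈ 1 (deviation 0.001%, within rounding noise).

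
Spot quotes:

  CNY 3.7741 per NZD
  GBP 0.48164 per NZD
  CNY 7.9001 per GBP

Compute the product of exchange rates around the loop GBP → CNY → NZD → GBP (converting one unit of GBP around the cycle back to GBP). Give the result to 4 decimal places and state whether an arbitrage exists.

1.0082 (arbitrage exists)

Around GBP → CNY → NZD → GBP: 1 × 7.9001 ÷ 3.7741 × 0.48164 = 1.008188
Product > 1; profitable direction is GBP → CNY → NZD → GBP.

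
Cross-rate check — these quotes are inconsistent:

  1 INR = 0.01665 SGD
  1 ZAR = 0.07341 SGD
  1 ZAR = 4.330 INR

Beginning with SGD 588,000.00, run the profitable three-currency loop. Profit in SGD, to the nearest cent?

Profit: SGD 10,729.17

Profitable loop is SGD → INR → ZAR → SGD:
SGD 588,000.00 ÷ 0.01665 = INR 35,315,315.32
INR 35,315,315.32 ÷ 4.330 = ZAR 8,155,961.97
ZAR 8,155,961.97 × 0.07341 = SGD 598,729.17
Profit = SGD 598,729.17 − SGD 588,000.00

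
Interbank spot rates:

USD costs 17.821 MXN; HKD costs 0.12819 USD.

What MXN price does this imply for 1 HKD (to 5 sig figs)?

HKD/MXN = 2.2845

1 HKD × 0.12819 = 0.12819 USD
0.12819 USD × 17.821 = 2.28447 MXN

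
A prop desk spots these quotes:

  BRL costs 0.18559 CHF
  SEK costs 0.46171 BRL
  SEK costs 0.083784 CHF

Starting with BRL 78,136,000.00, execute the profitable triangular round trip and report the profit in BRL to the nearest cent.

Profit: BRL 1,776,356.36

Profitable loop is BRL → CHF → SEK → BRL:
BRL 78,136,000.00 × 0.18559 = CHF 14,501,260.24
CHF 14,501,260.24 ÷ 0.083784 = SEK 173,079,111.05
SEK 173,079,111.05 × 0.46171 = BRL 79,912,356.36
Profit = BRL 79,912,356.36 − BRL 78,136,000.00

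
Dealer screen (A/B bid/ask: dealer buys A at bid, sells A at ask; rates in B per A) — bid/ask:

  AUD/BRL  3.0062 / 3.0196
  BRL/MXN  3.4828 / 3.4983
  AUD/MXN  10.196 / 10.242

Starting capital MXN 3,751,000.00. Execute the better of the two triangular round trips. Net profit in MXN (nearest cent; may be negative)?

Net profit: MXN 83,499.62

Best loop MXN → AUD → BRL → MXN:
MXN 3,751,000.00 ÷ 10.242 (buy AUD at ask) = AUD 366,237.06
AUD 366,237.06 × 3.0062 (sell AUD at bid) = BRL 1,100,981.86
BRL 1,100,981.86 × 3.4828 (sell BRL at bid) = MXN 3,834,499.62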